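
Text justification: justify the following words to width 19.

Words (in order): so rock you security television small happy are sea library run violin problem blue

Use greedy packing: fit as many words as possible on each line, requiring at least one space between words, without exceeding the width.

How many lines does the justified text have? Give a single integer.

Answer: 5

Derivation:
Line 1: ['so', 'rock', 'you'] (min_width=11, slack=8)
Line 2: ['security', 'television'] (min_width=19, slack=0)
Line 3: ['small', 'happy', 'are', 'sea'] (min_width=19, slack=0)
Line 4: ['library', 'run', 'violin'] (min_width=18, slack=1)
Line 5: ['problem', 'blue'] (min_width=12, slack=7)
Total lines: 5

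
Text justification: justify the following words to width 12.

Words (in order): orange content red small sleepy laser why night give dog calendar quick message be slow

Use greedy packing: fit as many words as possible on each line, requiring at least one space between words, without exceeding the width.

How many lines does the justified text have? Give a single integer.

Answer: 9

Derivation:
Line 1: ['orange'] (min_width=6, slack=6)
Line 2: ['content', 'red'] (min_width=11, slack=1)
Line 3: ['small', 'sleepy'] (min_width=12, slack=0)
Line 4: ['laser', 'why'] (min_width=9, slack=3)
Line 5: ['night', 'give'] (min_width=10, slack=2)
Line 6: ['dog', 'calendar'] (min_width=12, slack=0)
Line 7: ['quick'] (min_width=5, slack=7)
Line 8: ['message', 'be'] (min_width=10, slack=2)
Line 9: ['slow'] (min_width=4, slack=8)
Total lines: 9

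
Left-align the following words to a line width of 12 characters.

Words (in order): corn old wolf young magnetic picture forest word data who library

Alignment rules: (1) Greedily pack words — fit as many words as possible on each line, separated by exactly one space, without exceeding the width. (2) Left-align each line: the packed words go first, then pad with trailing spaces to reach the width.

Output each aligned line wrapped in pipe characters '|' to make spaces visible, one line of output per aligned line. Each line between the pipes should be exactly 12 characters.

Line 1: ['corn', 'old'] (min_width=8, slack=4)
Line 2: ['wolf', 'young'] (min_width=10, slack=2)
Line 3: ['magnetic'] (min_width=8, slack=4)
Line 4: ['picture'] (min_width=7, slack=5)
Line 5: ['forest', 'word'] (min_width=11, slack=1)
Line 6: ['data', 'who'] (min_width=8, slack=4)
Line 7: ['library'] (min_width=7, slack=5)

Answer: |corn old    |
|wolf young  |
|magnetic    |
|picture     |
|forest word |
|data who    |
|library     |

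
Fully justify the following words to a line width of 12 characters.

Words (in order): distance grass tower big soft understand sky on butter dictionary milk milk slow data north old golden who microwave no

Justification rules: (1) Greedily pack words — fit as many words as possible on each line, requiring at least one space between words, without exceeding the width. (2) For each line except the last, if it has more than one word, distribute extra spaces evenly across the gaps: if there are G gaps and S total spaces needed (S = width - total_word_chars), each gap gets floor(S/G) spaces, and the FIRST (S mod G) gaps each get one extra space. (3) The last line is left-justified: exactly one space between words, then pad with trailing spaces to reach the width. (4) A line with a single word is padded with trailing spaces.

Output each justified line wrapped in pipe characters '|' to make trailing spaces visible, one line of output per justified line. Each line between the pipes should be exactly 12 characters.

Line 1: ['distance'] (min_width=8, slack=4)
Line 2: ['grass', 'tower'] (min_width=11, slack=1)
Line 3: ['big', 'soft'] (min_width=8, slack=4)
Line 4: ['understand'] (min_width=10, slack=2)
Line 5: ['sky', 'on'] (min_width=6, slack=6)
Line 6: ['butter'] (min_width=6, slack=6)
Line 7: ['dictionary'] (min_width=10, slack=2)
Line 8: ['milk', 'milk'] (min_width=9, slack=3)
Line 9: ['slow', 'data'] (min_width=9, slack=3)
Line 10: ['north', 'old'] (min_width=9, slack=3)
Line 11: ['golden', 'who'] (min_width=10, slack=2)
Line 12: ['microwave', 'no'] (min_width=12, slack=0)

Answer: |distance    |
|grass  tower|
|big     soft|
|understand  |
|sky       on|
|butter      |
|dictionary  |
|milk    milk|
|slow    data|
|north    old|
|golden   who|
|microwave no|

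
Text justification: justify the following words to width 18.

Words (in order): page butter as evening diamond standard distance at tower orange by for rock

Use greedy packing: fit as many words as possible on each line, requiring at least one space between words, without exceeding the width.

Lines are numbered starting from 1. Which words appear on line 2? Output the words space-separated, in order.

Line 1: ['page', 'butter', 'as'] (min_width=14, slack=4)
Line 2: ['evening', 'diamond'] (min_width=15, slack=3)
Line 3: ['standard', 'distance'] (min_width=17, slack=1)
Line 4: ['at', 'tower', 'orange', 'by'] (min_width=18, slack=0)
Line 5: ['for', 'rock'] (min_width=8, slack=10)

Answer: evening diamond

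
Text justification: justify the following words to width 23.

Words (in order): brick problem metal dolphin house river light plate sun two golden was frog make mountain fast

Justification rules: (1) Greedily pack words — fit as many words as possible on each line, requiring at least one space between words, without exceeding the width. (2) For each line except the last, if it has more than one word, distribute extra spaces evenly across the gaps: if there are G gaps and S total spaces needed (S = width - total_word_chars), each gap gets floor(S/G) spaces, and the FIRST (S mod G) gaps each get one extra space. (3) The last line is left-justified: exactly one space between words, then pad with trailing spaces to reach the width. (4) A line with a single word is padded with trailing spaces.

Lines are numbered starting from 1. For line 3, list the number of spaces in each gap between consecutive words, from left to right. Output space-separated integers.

Answer: 3 2 2

Derivation:
Line 1: ['brick', 'problem', 'metal'] (min_width=19, slack=4)
Line 2: ['dolphin', 'house', 'river'] (min_width=19, slack=4)
Line 3: ['light', 'plate', 'sun', 'two'] (min_width=19, slack=4)
Line 4: ['golden', 'was', 'frog', 'make'] (min_width=20, slack=3)
Line 5: ['mountain', 'fast'] (min_width=13, slack=10)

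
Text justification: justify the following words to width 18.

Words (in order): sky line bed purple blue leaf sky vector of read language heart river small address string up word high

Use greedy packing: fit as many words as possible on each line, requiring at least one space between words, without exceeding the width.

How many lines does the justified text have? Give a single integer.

Answer: 7

Derivation:
Line 1: ['sky', 'line', 'bed'] (min_width=12, slack=6)
Line 2: ['purple', 'blue', 'leaf'] (min_width=16, slack=2)
Line 3: ['sky', 'vector', 'of', 'read'] (min_width=18, slack=0)
Line 4: ['language', 'heart'] (min_width=14, slack=4)
Line 5: ['river', 'small'] (min_width=11, slack=7)
Line 6: ['address', 'string', 'up'] (min_width=17, slack=1)
Line 7: ['word', 'high'] (min_width=9, slack=9)
Total lines: 7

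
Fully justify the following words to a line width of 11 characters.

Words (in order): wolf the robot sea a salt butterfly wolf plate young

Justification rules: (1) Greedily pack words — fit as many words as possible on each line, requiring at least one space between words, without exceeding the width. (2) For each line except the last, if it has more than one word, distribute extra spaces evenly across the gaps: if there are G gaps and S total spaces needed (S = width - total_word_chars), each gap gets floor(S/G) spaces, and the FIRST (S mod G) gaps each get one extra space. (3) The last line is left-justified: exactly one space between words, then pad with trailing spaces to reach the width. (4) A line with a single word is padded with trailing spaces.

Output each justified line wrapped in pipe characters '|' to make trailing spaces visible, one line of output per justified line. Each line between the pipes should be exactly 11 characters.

Line 1: ['wolf', 'the'] (min_width=8, slack=3)
Line 2: ['robot', 'sea', 'a'] (min_width=11, slack=0)
Line 3: ['salt'] (min_width=4, slack=7)
Line 4: ['butterfly'] (min_width=9, slack=2)
Line 5: ['wolf', 'plate'] (min_width=10, slack=1)
Line 6: ['young'] (min_width=5, slack=6)

Answer: |wolf    the|
|robot sea a|
|salt       |
|butterfly  |
|wolf  plate|
|young      |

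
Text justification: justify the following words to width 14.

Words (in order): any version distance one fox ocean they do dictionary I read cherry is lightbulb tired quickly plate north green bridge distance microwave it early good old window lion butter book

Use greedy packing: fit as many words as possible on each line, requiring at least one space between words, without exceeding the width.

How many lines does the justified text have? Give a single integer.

Line 1: ['any', 'version'] (min_width=11, slack=3)
Line 2: ['distance', 'one'] (min_width=12, slack=2)
Line 3: ['fox', 'ocean', 'they'] (min_width=14, slack=0)
Line 4: ['do', 'dictionary'] (min_width=13, slack=1)
Line 5: ['I', 'read', 'cherry'] (min_width=13, slack=1)
Line 6: ['is', 'lightbulb'] (min_width=12, slack=2)
Line 7: ['tired', 'quickly'] (min_width=13, slack=1)
Line 8: ['plate', 'north'] (min_width=11, slack=3)
Line 9: ['green', 'bridge'] (min_width=12, slack=2)
Line 10: ['distance'] (min_width=8, slack=6)
Line 11: ['microwave', 'it'] (min_width=12, slack=2)
Line 12: ['early', 'good', 'old'] (min_width=14, slack=0)
Line 13: ['window', 'lion'] (min_width=11, slack=3)
Line 14: ['butter', 'book'] (min_width=11, slack=3)
Total lines: 14

Answer: 14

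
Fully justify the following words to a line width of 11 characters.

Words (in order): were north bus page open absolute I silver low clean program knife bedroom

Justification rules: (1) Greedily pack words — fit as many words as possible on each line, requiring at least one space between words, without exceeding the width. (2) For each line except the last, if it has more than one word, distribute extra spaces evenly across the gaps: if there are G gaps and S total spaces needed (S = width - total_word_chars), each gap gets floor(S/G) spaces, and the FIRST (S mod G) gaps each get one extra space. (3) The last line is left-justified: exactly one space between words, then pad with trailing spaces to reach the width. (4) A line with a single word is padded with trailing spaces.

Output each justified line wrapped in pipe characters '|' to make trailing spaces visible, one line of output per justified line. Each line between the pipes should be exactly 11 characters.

Answer: |were  north|
|bus    page|
|open       |
|absolute  I|
|silver  low|
|clean      |
|program    |
|knife      |
|bedroom    |

Derivation:
Line 1: ['were', 'north'] (min_width=10, slack=1)
Line 2: ['bus', 'page'] (min_width=8, slack=3)
Line 3: ['open'] (min_width=4, slack=7)
Line 4: ['absolute', 'I'] (min_width=10, slack=1)
Line 5: ['silver', 'low'] (min_width=10, slack=1)
Line 6: ['clean'] (min_width=5, slack=6)
Line 7: ['program'] (min_width=7, slack=4)
Line 8: ['knife'] (min_width=5, slack=6)
Line 9: ['bedroom'] (min_width=7, slack=4)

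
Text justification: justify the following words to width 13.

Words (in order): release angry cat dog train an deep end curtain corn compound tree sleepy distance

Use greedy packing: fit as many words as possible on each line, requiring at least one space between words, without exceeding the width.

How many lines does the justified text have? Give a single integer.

Answer: 7

Derivation:
Line 1: ['release', 'angry'] (min_width=13, slack=0)
Line 2: ['cat', 'dog', 'train'] (min_width=13, slack=0)
Line 3: ['an', 'deep', 'end'] (min_width=11, slack=2)
Line 4: ['curtain', 'corn'] (min_width=12, slack=1)
Line 5: ['compound', 'tree'] (min_width=13, slack=0)
Line 6: ['sleepy'] (min_width=6, slack=7)
Line 7: ['distance'] (min_width=8, slack=5)
Total lines: 7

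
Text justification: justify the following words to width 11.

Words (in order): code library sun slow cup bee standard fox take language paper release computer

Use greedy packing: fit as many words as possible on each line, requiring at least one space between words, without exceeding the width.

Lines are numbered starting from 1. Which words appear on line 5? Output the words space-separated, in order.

Line 1: ['code'] (min_width=4, slack=7)
Line 2: ['library', 'sun'] (min_width=11, slack=0)
Line 3: ['slow', 'cup'] (min_width=8, slack=3)
Line 4: ['bee'] (min_width=3, slack=8)
Line 5: ['standard'] (min_width=8, slack=3)
Line 6: ['fox', 'take'] (min_width=8, slack=3)
Line 7: ['language'] (min_width=8, slack=3)
Line 8: ['paper'] (min_width=5, slack=6)
Line 9: ['release'] (min_width=7, slack=4)
Line 10: ['computer'] (min_width=8, slack=3)

Answer: standard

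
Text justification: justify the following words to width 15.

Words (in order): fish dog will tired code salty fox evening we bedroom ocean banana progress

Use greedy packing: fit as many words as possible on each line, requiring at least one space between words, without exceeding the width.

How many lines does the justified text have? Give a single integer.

Line 1: ['fish', 'dog', 'will'] (min_width=13, slack=2)
Line 2: ['tired', 'code'] (min_width=10, slack=5)
Line 3: ['salty', 'fox'] (min_width=9, slack=6)
Line 4: ['evening', 'we'] (min_width=10, slack=5)
Line 5: ['bedroom', 'ocean'] (min_width=13, slack=2)
Line 6: ['banana', 'progress'] (min_width=15, slack=0)
Total lines: 6

Answer: 6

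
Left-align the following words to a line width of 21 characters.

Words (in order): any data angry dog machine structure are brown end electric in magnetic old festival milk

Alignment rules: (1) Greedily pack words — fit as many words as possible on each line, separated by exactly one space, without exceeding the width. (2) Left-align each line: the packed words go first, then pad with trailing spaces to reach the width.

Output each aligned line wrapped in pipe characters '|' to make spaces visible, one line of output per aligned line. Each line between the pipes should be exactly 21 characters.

Answer: |any data angry dog   |
|machine structure are|
|brown end electric in|
|magnetic old festival|
|milk                 |

Derivation:
Line 1: ['any', 'data', 'angry', 'dog'] (min_width=18, slack=3)
Line 2: ['machine', 'structure', 'are'] (min_width=21, slack=0)
Line 3: ['brown', 'end', 'electric', 'in'] (min_width=21, slack=0)
Line 4: ['magnetic', 'old', 'festival'] (min_width=21, slack=0)
Line 5: ['milk'] (min_width=4, slack=17)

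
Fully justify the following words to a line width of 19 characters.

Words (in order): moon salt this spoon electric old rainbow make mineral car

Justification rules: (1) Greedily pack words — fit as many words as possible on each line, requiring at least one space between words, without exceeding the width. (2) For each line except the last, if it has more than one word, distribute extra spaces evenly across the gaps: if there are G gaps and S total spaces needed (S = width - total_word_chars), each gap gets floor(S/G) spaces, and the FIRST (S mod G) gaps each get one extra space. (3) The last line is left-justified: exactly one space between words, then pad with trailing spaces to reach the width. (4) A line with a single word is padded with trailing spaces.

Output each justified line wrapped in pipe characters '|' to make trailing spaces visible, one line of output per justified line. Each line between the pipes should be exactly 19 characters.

Answer: |moon    salt   this|
|spoon  electric old|
|rainbow        make|
|mineral car        |

Derivation:
Line 1: ['moon', 'salt', 'this'] (min_width=14, slack=5)
Line 2: ['spoon', 'electric', 'old'] (min_width=18, slack=1)
Line 3: ['rainbow', 'make'] (min_width=12, slack=7)
Line 4: ['mineral', 'car'] (min_width=11, slack=8)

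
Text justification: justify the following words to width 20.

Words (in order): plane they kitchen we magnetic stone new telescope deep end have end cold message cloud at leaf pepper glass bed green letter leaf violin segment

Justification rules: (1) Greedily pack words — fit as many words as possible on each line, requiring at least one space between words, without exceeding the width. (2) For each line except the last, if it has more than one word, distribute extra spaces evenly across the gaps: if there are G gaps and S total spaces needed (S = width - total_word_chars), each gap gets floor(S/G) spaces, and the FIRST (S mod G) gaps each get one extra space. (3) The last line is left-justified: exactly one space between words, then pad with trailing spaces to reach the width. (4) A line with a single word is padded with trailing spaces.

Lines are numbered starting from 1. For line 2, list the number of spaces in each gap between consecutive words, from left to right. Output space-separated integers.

Line 1: ['plane', 'they', 'kitchen'] (min_width=18, slack=2)
Line 2: ['we', 'magnetic', 'stone'] (min_width=17, slack=3)
Line 3: ['new', 'telescope', 'deep'] (min_width=18, slack=2)
Line 4: ['end', 'have', 'end', 'cold'] (min_width=17, slack=3)
Line 5: ['message', 'cloud', 'at'] (min_width=16, slack=4)
Line 6: ['leaf', 'pepper', 'glass'] (min_width=17, slack=3)
Line 7: ['bed', 'green', 'letter'] (min_width=16, slack=4)
Line 8: ['leaf', 'violin', 'segment'] (min_width=19, slack=1)

Answer: 3 2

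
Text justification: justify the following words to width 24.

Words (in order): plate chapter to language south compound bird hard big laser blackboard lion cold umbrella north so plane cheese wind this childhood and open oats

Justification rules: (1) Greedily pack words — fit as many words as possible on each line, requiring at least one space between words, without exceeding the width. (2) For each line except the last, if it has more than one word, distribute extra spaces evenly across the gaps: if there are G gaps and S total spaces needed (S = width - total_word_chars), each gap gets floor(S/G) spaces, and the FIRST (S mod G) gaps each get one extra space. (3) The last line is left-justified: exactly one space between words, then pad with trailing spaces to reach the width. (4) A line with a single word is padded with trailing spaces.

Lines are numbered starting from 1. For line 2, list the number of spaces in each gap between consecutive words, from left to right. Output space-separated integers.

Line 1: ['plate', 'chapter', 'to'] (min_width=16, slack=8)
Line 2: ['language', 'south', 'compound'] (min_width=23, slack=1)
Line 3: ['bird', 'hard', 'big', 'laser'] (min_width=19, slack=5)
Line 4: ['blackboard', 'lion', 'cold'] (min_width=20, slack=4)
Line 5: ['umbrella', 'north', 'so', 'plane'] (min_width=23, slack=1)
Line 6: ['cheese', 'wind', 'this'] (min_width=16, slack=8)
Line 7: ['childhood', 'and', 'open', 'oats'] (min_width=23, slack=1)

Answer: 2 1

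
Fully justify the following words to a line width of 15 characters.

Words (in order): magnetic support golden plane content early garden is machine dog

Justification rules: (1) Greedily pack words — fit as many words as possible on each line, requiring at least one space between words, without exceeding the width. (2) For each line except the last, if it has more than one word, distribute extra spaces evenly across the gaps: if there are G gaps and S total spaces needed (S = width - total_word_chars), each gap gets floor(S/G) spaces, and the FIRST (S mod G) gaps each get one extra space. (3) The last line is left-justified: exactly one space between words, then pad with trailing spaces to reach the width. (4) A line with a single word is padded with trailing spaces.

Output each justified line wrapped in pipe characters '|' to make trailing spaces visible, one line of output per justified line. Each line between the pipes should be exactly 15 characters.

Answer: |magnetic       |
|support  golden|
|plane   content|
|early garden is|
|machine dog    |

Derivation:
Line 1: ['magnetic'] (min_width=8, slack=7)
Line 2: ['support', 'golden'] (min_width=14, slack=1)
Line 3: ['plane', 'content'] (min_width=13, slack=2)
Line 4: ['early', 'garden', 'is'] (min_width=15, slack=0)
Line 5: ['machine', 'dog'] (min_width=11, slack=4)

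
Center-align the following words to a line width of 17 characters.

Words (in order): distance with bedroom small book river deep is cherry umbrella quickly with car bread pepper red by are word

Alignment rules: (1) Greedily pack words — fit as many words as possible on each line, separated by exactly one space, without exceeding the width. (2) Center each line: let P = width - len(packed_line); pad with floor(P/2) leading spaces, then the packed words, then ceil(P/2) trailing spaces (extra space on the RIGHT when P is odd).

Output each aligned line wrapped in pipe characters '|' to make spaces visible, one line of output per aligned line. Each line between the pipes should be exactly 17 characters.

Answer: |  distance with  |
|  bedroom small  |
| book river deep |
|    is cherry    |
|umbrella quickly |
| with car bread  |
|pepper red by are|
|      word       |

Derivation:
Line 1: ['distance', 'with'] (min_width=13, slack=4)
Line 2: ['bedroom', 'small'] (min_width=13, slack=4)
Line 3: ['book', 'river', 'deep'] (min_width=15, slack=2)
Line 4: ['is', 'cherry'] (min_width=9, slack=8)
Line 5: ['umbrella', 'quickly'] (min_width=16, slack=1)
Line 6: ['with', 'car', 'bread'] (min_width=14, slack=3)
Line 7: ['pepper', 'red', 'by', 'are'] (min_width=17, slack=0)
Line 8: ['word'] (min_width=4, slack=13)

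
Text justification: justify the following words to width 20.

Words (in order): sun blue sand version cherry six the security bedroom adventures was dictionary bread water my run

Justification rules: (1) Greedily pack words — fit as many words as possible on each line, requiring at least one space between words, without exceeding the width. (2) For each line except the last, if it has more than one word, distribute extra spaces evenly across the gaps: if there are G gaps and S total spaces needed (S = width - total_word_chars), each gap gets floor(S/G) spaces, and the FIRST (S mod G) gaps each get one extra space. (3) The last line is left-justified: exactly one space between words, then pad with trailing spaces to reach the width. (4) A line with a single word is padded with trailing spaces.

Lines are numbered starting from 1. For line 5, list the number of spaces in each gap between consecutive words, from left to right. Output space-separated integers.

Answer: 5

Derivation:
Line 1: ['sun', 'blue', 'sand'] (min_width=13, slack=7)
Line 2: ['version', 'cherry', 'six'] (min_width=18, slack=2)
Line 3: ['the', 'security', 'bedroom'] (min_width=20, slack=0)
Line 4: ['adventures', 'was'] (min_width=14, slack=6)
Line 5: ['dictionary', 'bread'] (min_width=16, slack=4)
Line 6: ['water', 'my', 'run'] (min_width=12, slack=8)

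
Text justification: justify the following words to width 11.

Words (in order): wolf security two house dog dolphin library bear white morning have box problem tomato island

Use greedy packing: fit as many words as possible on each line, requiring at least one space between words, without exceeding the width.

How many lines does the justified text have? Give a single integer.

Answer: 11

Derivation:
Line 1: ['wolf'] (min_width=4, slack=7)
Line 2: ['security'] (min_width=8, slack=3)
Line 3: ['two', 'house'] (min_width=9, slack=2)
Line 4: ['dog', 'dolphin'] (min_width=11, slack=0)
Line 5: ['library'] (min_width=7, slack=4)
Line 6: ['bear', 'white'] (min_width=10, slack=1)
Line 7: ['morning'] (min_width=7, slack=4)
Line 8: ['have', 'box'] (min_width=8, slack=3)
Line 9: ['problem'] (min_width=7, slack=4)
Line 10: ['tomato'] (min_width=6, slack=5)
Line 11: ['island'] (min_width=6, slack=5)
Total lines: 11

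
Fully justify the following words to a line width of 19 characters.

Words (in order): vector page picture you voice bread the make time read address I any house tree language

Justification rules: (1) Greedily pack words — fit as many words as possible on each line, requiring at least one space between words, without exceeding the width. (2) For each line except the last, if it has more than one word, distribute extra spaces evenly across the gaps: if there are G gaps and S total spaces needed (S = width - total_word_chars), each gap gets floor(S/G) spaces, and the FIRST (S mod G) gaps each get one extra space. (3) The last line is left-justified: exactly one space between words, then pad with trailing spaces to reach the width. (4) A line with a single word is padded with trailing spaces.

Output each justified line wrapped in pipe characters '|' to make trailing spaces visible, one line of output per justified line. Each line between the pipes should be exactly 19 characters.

Line 1: ['vector', 'page', 'picture'] (min_width=19, slack=0)
Line 2: ['you', 'voice', 'bread', 'the'] (min_width=19, slack=0)
Line 3: ['make', 'time', 'read'] (min_width=14, slack=5)
Line 4: ['address', 'I', 'any', 'house'] (min_width=19, slack=0)
Line 5: ['tree', 'language'] (min_width=13, slack=6)

Answer: |vector page picture|
|you voice bread the|
|make    time   read|
|address I any house|
|tree language      |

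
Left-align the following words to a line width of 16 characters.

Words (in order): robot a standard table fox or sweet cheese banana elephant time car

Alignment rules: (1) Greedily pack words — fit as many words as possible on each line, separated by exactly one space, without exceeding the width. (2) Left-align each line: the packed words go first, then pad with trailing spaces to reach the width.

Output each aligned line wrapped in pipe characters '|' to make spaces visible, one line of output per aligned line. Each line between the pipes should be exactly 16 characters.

Line 1: ['robot', 'a', 'standard'] (min_width=16, slack=0)
Line 2: ['table', 'fox', 'or'] (min_width=12, slack=4)
Line 3: ['sweet', 'cheese'] (min_width=12, slack=4)
Line 4: ['banana', 'elephant'] (min_width=15, slack=1)
Line 5: ['time', 'car'] (min_width=8, slack=8)

Answer: |robot a standard|
|table fox or    |
|sweet cheese    |
|banana elephant |
|time car        |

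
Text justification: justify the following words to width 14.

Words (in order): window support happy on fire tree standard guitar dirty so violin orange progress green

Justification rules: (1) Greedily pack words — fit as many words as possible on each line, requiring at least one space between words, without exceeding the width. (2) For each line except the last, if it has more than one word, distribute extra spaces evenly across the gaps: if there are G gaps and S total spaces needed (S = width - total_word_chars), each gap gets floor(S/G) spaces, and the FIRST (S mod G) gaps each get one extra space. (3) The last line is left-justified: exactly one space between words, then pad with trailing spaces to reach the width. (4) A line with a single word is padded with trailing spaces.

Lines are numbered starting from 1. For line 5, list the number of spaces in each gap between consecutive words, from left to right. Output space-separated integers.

Answer: 6

Derivation:
Line 1: ['window', 'support'] (min_width=14, slack=0)
Line 2: ['happy', 'on', 'fire'] (min_width=13, slack=1)
Line 3: ['tree', 'standard'] (min_width=13, slack=1)
Line 4: ['guitar', 'dirty'] (min_width=12, slack=2)
Line 5: ['so', 'violin'] (min_width=9, slack=5)
Line 6: ['orange'] (min_width=6, slack=8)
Line 7: ['progress', 'green'] (min_width=14, slack=0)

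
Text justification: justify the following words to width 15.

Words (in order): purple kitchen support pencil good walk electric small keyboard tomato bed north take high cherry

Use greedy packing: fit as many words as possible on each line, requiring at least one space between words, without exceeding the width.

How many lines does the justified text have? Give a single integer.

Answer: 7

Derivation:
Line 1: ['purple', 'kitchen'] (min_width=14, slack=1)
Line 2: ['support', 'pencil'] (min_width=14, slack=1)
Line 3: ['good', 'walk'] (min_width=9, slack=6)
Line 4: ['electric', 'small'] (min_width=14, slack=1)
Line 5: ['keyboard', 'tomato'] (min_width=15, slack=0)
Line 6: ['bed', 'north', 'take'] (min_width=14, slack=1)
Line 7: ['high', 'cherry'] (min_width=11, slack=4)
Total lines: 7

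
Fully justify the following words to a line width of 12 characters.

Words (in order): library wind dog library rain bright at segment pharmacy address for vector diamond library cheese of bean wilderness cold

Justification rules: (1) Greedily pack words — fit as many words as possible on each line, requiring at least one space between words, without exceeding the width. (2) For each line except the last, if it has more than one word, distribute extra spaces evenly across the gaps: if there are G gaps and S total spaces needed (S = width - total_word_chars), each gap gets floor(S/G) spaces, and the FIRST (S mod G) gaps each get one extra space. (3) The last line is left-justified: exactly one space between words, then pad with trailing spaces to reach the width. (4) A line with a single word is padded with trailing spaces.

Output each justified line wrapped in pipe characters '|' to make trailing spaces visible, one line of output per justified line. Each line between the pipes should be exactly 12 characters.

Line 1: ['library', 'wind'] (min_width=12, slack=0)
Line 2: ['dog', 'library'] (min_width=11, slack=1)
Line 3: ['rain', 'bright'] (min_width=11, slack=1)
Line 4: ['at', 'segment'] (min_width=10, slack=2)
Line 5: ['pharmacy'] (min_width=8, slack=4)
Line 6: ['address', 'for'] (min_width=11, slack=1)
Line 7: ['vector'] (min_width=6, slack=6)
Line 8: ['diamond'] (min_width=7, slack=5)
Line 9: ['library'] (min_width=7, slack=5)
Line 10: ['cheese', 'of'] (min_width=9, slack=3)
Line 11: ['bean'] (min_width=4, slack=8)
Line 12: ['wilderness'] (min_width=10, slack=2)
Line 13: ['cold'] (min_width=4, slack=8)

Answer: |library wind|
|dog  library|
|rain  bright|
|at   segment|
|pharmacy    |
|address  for|
|vector      |
|diamond     |
|library     |
|cheese    of|
|bean        |
|wilderness  |
|cold        |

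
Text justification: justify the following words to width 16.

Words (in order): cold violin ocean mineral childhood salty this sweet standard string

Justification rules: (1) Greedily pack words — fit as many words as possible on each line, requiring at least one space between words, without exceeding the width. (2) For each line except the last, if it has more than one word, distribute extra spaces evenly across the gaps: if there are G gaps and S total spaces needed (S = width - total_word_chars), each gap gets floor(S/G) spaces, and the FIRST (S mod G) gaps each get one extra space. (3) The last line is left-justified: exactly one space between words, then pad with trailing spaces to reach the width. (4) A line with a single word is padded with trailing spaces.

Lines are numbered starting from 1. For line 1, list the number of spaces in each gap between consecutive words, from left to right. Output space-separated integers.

Answer: 6

Derivation:
Line 1: ['cold', 'violin'] (min_width=11, slack=5)
Line 2: ['ocean', 'mineral'] (min_width=13, slack=3)
Line 3: ['childhood', 'salty'] (min_width=15, slack=1)
Line 4: ['this', 'sweet'] (min_width=10, slack=6)
Line 5: ['standard', 'string'] (min_width=15, slack=1)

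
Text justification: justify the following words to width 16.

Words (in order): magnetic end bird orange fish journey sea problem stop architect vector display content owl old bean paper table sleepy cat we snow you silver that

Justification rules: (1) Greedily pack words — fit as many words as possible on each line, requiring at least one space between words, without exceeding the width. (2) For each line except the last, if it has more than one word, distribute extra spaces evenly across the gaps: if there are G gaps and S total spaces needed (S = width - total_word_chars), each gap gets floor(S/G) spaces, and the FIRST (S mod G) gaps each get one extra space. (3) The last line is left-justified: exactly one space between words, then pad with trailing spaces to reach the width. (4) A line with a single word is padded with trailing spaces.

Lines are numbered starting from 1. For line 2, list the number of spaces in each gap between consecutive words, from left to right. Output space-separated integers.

Answer: 1 1

Derivation:
Line 1: ['magnetic', 'end'] (min_width=12, slack=4)
Line 2: ['bird', 'orange', 'fish'] (min_width=16, slack=0)
Line 3: ['journey', 'sea'] (min_width=11, slack=5)
Line 4: ['problem', 'stop'] (min_width=12, slack=4)
Line 5: ['architect', 'vector'] (min_width=16, slack=0)
Line 6: ['display', 'content'] (min_width=15, slack=1)
Line 7: ['owl', 'old', 'bean'] (min_width=12, slack=4)
Line 8: ['paper', 'table'] (min_width=11, slack=5)
Line 9: ['sleepy', 'cat', 'we'] (min_width=13, slack=3)
Line 10: ['snow', 'you', 'silver'] (min_width=15, slack=1)
Line 11: ['that'] (min_width=4, slack=12)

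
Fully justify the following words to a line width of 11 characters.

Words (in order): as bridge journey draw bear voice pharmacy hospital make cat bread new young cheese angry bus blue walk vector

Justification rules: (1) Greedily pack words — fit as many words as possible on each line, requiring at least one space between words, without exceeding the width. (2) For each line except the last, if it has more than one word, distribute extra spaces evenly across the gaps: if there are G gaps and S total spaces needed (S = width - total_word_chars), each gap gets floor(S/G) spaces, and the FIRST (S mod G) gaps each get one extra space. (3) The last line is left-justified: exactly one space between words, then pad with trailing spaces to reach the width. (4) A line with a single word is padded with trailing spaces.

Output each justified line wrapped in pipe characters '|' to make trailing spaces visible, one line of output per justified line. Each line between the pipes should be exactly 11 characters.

Answer: |as   bridge|
|journey    |
|draw   bear|
|voice      |
|pharmacy   |
|hospital   |
|make    cat|
|bread   new|
|young      |
|cheese     |
|angry   bus|
|blue   walk|
|vector     |

Derivation:
Line 1: ['as', 'bridge'] (min_width=9, slack=2)
Line 2: ['journey'] (min_width=7, slack=4)
Line 3: ['draw', 'bear'] (min_width=9, slack=2)
Line 4: ['voice'] (min_width=5, slack=6)
Line 5: ['pharmacy'] (min_width=8, slack=3)
Line 6: ['hospital'] (min_width=8, slack=3)
Line 7: ['make', 'cat'] (min_width=8, slack=3)
Line 8: ['bread', 'new'] (min_width=9, slack=2)
Line 9: ['young'] (min_width=5, slack=6)
Line 10: ['cheese'] (min_width=6, slack=5)
Line 11: ['angry', 'bus'] (min_width=9, slack=2)
Line 12: ['blue', 'walk'] (min_width=9, slack=2)
Line 13: ['vector'] (min_width=6, slack=5)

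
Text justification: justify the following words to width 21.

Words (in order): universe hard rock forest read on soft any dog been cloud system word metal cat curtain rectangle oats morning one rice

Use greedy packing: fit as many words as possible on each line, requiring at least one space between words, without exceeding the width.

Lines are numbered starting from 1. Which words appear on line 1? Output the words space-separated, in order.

Answer: universe hard rock

Derivation:
Line 1: ['universe', 'hard', 'rock'] (min_width=18, slack=3)
Line 2: ['forest', 'read', 'on', 'soft'] (min_width=19, slack=2)
Line 3: ['any', 'dog', 'been', 'cloud'] (min_width=18, slack=3)
Line 4: ['system', 'word', 'metal', 'cat'] (min_width=21, slack=0)
Line 5: ['curtain', 'rectangle'] (min_width=17, slack=4)
Line 6: ['oats', 'morning', 'one', 'rice'] (min_width=21, slack=0)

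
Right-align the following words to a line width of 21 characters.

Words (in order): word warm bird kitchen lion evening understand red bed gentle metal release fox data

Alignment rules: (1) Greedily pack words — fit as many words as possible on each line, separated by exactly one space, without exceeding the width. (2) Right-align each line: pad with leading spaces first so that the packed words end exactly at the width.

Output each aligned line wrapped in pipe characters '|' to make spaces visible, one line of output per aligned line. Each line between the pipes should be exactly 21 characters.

Line 1: ['word', 'warm', 'bird'] (min_width=14, slack=7)
Line 2: ['kitchen', 'lion', 'evening'] (min_width=20, slack=1)
Line 3: ['understand', 'red', 'bed'] (min_width=18, slack=3)
Line 4: ['gentle', 'metal', 'release'] (min_width=20, slack=1)
Line 5: ['fox', 'data'] (min_width=8, slack=13)

Answer: |       word warm bird|
| kitchen lion evening|
|   understand red bed|
| gentle metal release|
|             fox data|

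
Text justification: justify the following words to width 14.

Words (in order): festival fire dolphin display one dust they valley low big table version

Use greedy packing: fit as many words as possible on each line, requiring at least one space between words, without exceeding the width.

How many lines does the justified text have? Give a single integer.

Answer: 6

Derivation:
Line 1: ['festival', 'fire'] (min_width=13, slack=1)
Line 2: ['dolphin'] (min_width=7, slack=7)
Line 3: ['display', 'one'] (min_width=11, slack=3)
Line 4: ['dust', 'they'] (min_width=9, slack=5)
Line 5: ['valley', 'low', 'big'] (min_width=14, slack=0)
Line 6: ['table', 'version'] (min_width=13, slack=1)
Total lines: 6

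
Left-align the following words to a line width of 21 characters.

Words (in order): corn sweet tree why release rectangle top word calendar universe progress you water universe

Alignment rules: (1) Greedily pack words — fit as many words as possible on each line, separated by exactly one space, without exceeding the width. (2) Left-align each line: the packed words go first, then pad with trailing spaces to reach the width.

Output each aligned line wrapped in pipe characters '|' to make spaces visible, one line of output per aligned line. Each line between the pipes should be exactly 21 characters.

Answer: |corn sweet tree why  |
|release rectangle top|
|word calendar        |
|universe progress you|
|water universe       |

Derivation:
Line 1: ['corn', 'sweet', 'tree', 'why'] (min_width=19, slack=2)
Line 2: ['release', 'rectangle', 'top'] (min_width=21, slack=0)
Line 3: ['word', 'calendar'] (min_width=13, slack=8)
Line 4: ['universe', 'progress', 'you'] (min_width=21, slack=0)
Line 5: ['water', 'universe'] (min_width=14, slack=7)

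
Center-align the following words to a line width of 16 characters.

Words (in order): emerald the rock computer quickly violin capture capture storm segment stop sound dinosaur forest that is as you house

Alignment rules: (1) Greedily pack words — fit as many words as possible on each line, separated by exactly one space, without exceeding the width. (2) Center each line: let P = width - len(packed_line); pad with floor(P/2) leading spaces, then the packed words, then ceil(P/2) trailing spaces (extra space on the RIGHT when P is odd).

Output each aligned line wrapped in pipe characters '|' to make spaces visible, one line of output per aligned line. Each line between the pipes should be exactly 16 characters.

Answer: |emerald the rock|
|computer quickly|
| violin capture |
| capture storm  |
|  segment stop  |
| sound dinosaur |
| forest that is |
|  as you house  |

Derivation:
Line 1: ['emerald', 'the', 'rock'] (min_width=16, slack=0)
Line 2: ['computer', 'quickly'] (min_width=16, slack=0)
Line 3: ['violin', 'capture'] (min_width=14, slack=2)
Line 4: ['capture', 'storm'] (min_width=13, slack=3)
Line 5: ['segment', 'stop'] (min_width=12, slack=4)
Line 6: ['sound', 'dinosaur'] (min_width=14, slack=2)
Line 7: ['forest', 'that', 'is'] (min_width=14, slack=2)
Line 8: ['as', 'you', 'house'] (min_width=12, slack=4)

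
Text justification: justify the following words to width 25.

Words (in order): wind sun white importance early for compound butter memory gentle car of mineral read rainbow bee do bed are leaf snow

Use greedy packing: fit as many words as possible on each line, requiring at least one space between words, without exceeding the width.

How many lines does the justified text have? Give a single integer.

Answer: 5

Derivation:
Line 1: ['wind', 'sun', 'white', 'importance'] (min_width=25, slack=0)
Line 2: ['early', 'for', 'compound', 'butter'] (min_width=25, slack=0)
Line 3: ['memory', 'gentle', 'car', 'of'] (min_width=20, slack=5)
Line 4: ['mineral', 'read', 'rainbow', 'bee'] (min_width=24, slack=1)
Line 5: ['do', 'bed', 'are', 'leaf', 'snow'] (min_width=20, slack=5)
Total lines: 5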